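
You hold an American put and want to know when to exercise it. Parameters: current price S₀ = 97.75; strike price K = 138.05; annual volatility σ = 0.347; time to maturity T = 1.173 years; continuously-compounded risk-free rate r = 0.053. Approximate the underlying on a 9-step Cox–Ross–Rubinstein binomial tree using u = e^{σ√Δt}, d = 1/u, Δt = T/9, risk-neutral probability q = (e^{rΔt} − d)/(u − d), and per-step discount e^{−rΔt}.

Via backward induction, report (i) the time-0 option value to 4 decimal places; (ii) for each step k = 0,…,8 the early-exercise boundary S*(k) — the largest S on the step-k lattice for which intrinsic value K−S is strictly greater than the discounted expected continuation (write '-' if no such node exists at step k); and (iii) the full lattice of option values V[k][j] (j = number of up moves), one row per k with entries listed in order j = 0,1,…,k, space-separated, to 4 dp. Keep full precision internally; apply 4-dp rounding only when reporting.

Δt=0.13033, u=1.13346, d=0.88226, q=0.49632, disc=e^(-rΔt)=0.99312
k=9 terminal: V=max(K-S,0) → 106.3931 97.3795 85.7995 70.9225 51.8095 27.2545 0.0000 0.0000 0.0000 0.0000
k=8: j=0 S=35.8818 intr=102.1682 cont=101.2179 V=102.1682[EX]; j=1 S=46.0983 intr=91.9517 cont=91.0014 V=91.9517[EX]; j=2 S=59.2237 intr=78.8263 cont=77.8760 V=78.8263[EX]; j=3 S=76.0862 intr=61.9638 cont=61.0134 V=61.9638[EX]; j=4 S=97.7500 intr=40.3000 cont=39.3497 V=40.3000[EX]; j=5 S=125.5820 intr=12.4680 cont=13.6331 V=13.6331[hold]; j=6 S=161.3385 intr=0.0000 cont=0.0000 V=0.0000[hold]; j=7 S=207.2759 intr=0.0000 cont=0.0000 V=0.0000[hold]; j=8 S=266.2928 intr=0.0000 cont=0.0000 V=0.0000[hold]  S*(8)=97.7500
k=7: j=0 S=40.6705 intr=97.3795 cont=96.4292 V=97.3795[EX]; j=1 S=52.2505 intr=85.7995 cont=84.8492 V=85.7995[EX]; j=2 S=67.1275 intr=70.9225 cont=69.9721 V=70.9225[EX]; j=3 S=86.2405 intr=51.8095 cont=50.8592 V=51.8095[EX]; j=4 S=110.7955 intr=27.2545 cont=26.8785 V=27.2545[EX]; j=5 S=142.3419 intr=0.0000 cont=6.8195 V=6.8195[hold]; j=6 S=182.8704 intr=0.0000 cont=0.0000 V=0.0000[hold]; j=7 S=234.9385 intr=0.0000 cont=0.0000 V=0.0000[hold]  S*(7)=110.7955
k=6: j=0 S=46.0983 intr=91.9517 cont=91.0014 V=91.9517[EX]; j=1 S=59.2237 intr=78.8263 cont=77.8760 V=78.8263[EX]; j=2 S=76.0862 intr=61.9638 cont=61.0134 V=61.9638[EX]; j=3 S=97.7500 intr=40.3000 cont=39.3497 V=40.3000[EX]; j=4 S=125.5820 intr=12.4680 cont=16.9945 V=16.9945[hold]; j=5 S=161.3385 intr=0.0000 cont=3.4112 V=3.4112[hold]; j=6 S=207.2759 intr=0.0000 cont=0.0000 V=0.0000[hold]  S*(6)=97.7500
k=5: j=0 S=52.2505 intr=85.7995 cont=84.8492 V=85.7995[EX]; j=1 S=67.1275 intr=70.9225 cont=69.9721 V=70.9225[EX]; j=2 S=86.2405 intr=51.8095 cont=50.8592 V=51.8095[EX]; j=3 S=110.7955 intr=27.2545 cont=28.5353 V=28.5353[hold]; j=4 S=142.3419 intr=0.0000 cont=10.1823 V=10.1823[hold]; j=5 S=182.8704 intr=0.0000 cont=1.7064 V=1.7064[hold]  S*(5)=86.2405
k=4: j=0 S=59.2237 intr=78.8263 cont=77.8760 V=78.8263[EX]; j=1 S=76.0862 intr=61.9638 cont=61.0134 V=61.9638[EX]; j=2 S=97.7500 intr=40.3000 cont=39.9810 V=40.3000[EX]; j=3 S=125.5820 intr=12.4680 cont=19.2927 V=19.2927[hold]; j=4 S=161.3385 intr=0.0000 cont=5.9344 V=5.9344[hold]  S*(4)=97.7500
k=3: j=0 S=67.1275 intr=70.9225 cont=69.9721 V=70.9225[EX]; j=1 S=86.2405 intr=51.8095 cont=50.8592 V=51.8095[EX]; j=2 S=110.7955 intr=27.2545 cont=29.6681 V=29.6681[hold]; j=3 S=142.3419 intr=0.0000 cont=12.5756 V=12.5756[hold]  S*(3)=86.2405
k=2: j=0 S=76.0862 intr=61.9638 cont=61.0134 V=61.9638[EX]; j=1 S=97.7500 intr=40.3000 cont=40.5393 V=40.5393[hold]; j=2 S=125.5820 intr=12.4680 cont=21.0390 V=21.0390[hold]  S*(2)=76.0862
k=1: j=0 S=86.2405 intr=51.8095 cont=50.9771 V=51.8095[EX]; j=1 S=110.7955 intr=27.2545 cont=30.6485 V=30.6485[hold]  S*(1)=86.2405
k=0: j=0 S=97.7500 intr=40.3000 cont=41.0226 V=41.0226[hold]  S*(0)=-

price = 41.0226
boundary = - 86.2405 76.0862 86.2405 97.7500 86.2405 97.7500 110.7955 97.7500
tree:
41.0226
51.8095 30.6485
61.9638 40.5393 21.0390
70.9225 51.8095 29.6681 12.5756
78.8263 61.9638 40.3000 19.2927 5.9344
85.7995 70.9225 51.8095 28.5353 10.1823 1.7064
91.9517 78.8263 61.9638 40.3000 16.9945 3.4112 0.0000
97.3795 85.7995 70.9225 51.8095 27.2545 6.8195 0.0000 0.0000
102.1682 91.9517 78.8263 61.9638 40.3000 13.6331 0.0000 0.0000 0.0000
106.3931 97.3795 85.7995 70.9225 51.8095 27.2545 0.0000 0.0000 0.0000 0.0000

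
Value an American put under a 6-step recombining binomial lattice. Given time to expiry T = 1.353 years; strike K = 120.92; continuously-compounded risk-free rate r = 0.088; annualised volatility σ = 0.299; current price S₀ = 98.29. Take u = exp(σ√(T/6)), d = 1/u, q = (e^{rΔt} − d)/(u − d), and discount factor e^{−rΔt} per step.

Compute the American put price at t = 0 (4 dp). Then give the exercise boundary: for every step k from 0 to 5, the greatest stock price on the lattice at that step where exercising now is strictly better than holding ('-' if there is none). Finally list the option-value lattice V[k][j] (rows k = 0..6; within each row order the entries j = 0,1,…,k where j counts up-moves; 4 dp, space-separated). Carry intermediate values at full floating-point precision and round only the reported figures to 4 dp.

price = 23.6514
boundary = - 85.2797 73.9916 85.2797 98.2900 85.2797
tree:
23.6514
35.6403 14.1134
46.9284 22.9550 6.9545
56.7224 35.6403 12.7854 2.1451
65.2200 46.9284 22.6300 4.7047 0.0000
72.5928 56.7224 35.6403 10.3183 0.0000 0.0000
78.9897 65.2200 46.9284 22.6300 0.0000 0.0000 0.0000

params: Δt=0.22550 u=1.15256 d=0.86763 q=0.53490 e^(-rΔt)=0.98035
t_6 payoffs: 78.9897 65.2200 46.9284 22.6300 0.0000 0.0000 0.0000
t_5: node(5,0) S=48.3272 payoff=72.5928 vs cont=70.2169 → 72.5928 [stop]  node(5,1) S=64.1976 payoff=56.7224 vs cont=54.3465 → 56.7224 [stop]  node(5,2) S=85.2797 payoff=35.6403 vs cont=33.2644 → 35.6403 [stop]  node(5,3) S=113.2851 payoff=7.6349 vs cont=10.3183 → 10.3183 [wait]  node(5,4) S=150.4874 payoff=0.0000 vs cont=0.0000 → 0.0000 [wait]  node(5,5) S=199.9067 payoff=0.0000 vs cont=0.0000 → 0.0000 [wait]  ⇒ S*(5)=85.2797
t_4: node(4,0) S=55.7000 payoff=65.2200 vs cont=62.8441 → 65.2200 [stop]  node(4,1) S=73.9916 payoff=46.9284 vs cont=44.5526 → 46.9284 [stop]  node(4,2) S=98.2900 payoff=22.6300 vs cont=21.6613 → 22.6300 [stop]  node(4,3) S=130.5679 payoff=0.0000 vs cont=4.7047 → 4.7047 [wait]  node(4,4) S=173.4458 payoff=0.0000 vs cont=0.0000 → 0.0000 [wait]  ⇒ S*(4)=98.2900
t_3: node(3,0) S=64.1976 payoff=56.7224 vs cont=54.3465 → 56.7224 [stop]  node(3,1) S=85.2797 payoff=35.6403 vs cont=33.2644 → 35.6403 [stop]  node(3,2) S=113.2851 payoff=7.6349 vs cont=12.7854 → 12.7854 [wait]  node(3,3) S=150.4874 payoff=0.0000 vs cont=2.1451 → 2.1451 [wait]  ⇒ S*(3)=85.2797
t_2: node(2,0) S=73.9916 payoff=46.9284 vs cont=44.5526 → 46.9284 [stop]  node(2,1) S=98.2900 payoff=22.6300 vs cont=22.9550 → 22.9550 [wait]  node(2,2) S=130.5679 payoff=0.0000 vs cont=6.9545 → 6.9545 [wait]  ⇒ S*(2)=73.9916
t_1: node(1,0) S=85.2797 payoff=35.6403 vs cont=33.4348 → 35.6403 [stop]  node(1,1) S=113.2851 payoff=7.6349 vs cont=14.1134 → 14.1134 [wait]  ⇒ S*(1)=85.2797
t_0: node(0,0) S=98.2900 payoff=22.6300 vs cont=23.6514 → 23.6514 [wait]  ⇒ S*(0)=-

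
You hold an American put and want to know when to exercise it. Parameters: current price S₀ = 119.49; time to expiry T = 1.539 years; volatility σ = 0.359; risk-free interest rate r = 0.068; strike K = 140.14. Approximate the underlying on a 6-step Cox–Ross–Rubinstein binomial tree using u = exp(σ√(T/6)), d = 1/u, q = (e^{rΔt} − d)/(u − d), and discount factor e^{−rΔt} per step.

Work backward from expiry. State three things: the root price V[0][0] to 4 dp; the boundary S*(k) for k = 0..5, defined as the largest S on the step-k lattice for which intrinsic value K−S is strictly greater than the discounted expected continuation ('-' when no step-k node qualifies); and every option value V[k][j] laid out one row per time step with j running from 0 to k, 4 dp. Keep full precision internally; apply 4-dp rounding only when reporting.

params: Δt=0.25650 u=1.19940 d=0.83375 q=0.50279 e^(-rΔt)=0.98271
t_6 payoffs: 100.0021 82.3995 57.0773 20.6500 0.0000 0.0000 0.0000
t_5: node(5,0) S=48.1413 payoff=91.9987 vs cont=89.5756 → 91.9987 [stop]  node(5,1) S=69.2537 payoff=70.8863 vs cont=68.4631 → 70.8863 [stop]  node(5,2) S=99.6251 payoff=40.5149 vs cont=38.0918 → 40.5149 [stop]  node(5,3) S=143.3159 payoff=0.0000 vs cont=10.0898 → 10.0898 [wait]  node(5,4) S=206.1674 payoff=0.0000 vs cont=0.0000 → 0.0000 [wait]  node(5,5) S=296.5825 payoff=0.0000 vs cont=0.0000 → 0.0000 [wait]  ⇒ S*(5)=99.6251
t_4: node(4,0) S=57.7405 payoff=82.3995 vs cont=79.9764 → 82.3995 [stop]  node(4,1) S=83.0627 payoff=57.0773 vs cont=54.6542 → 57.0773 [stop]  node(4,2) S=119.4900 payoff=20.6500 vs cont=24.7814 → 24.7814 [wait]  node(4,3) S=171.8926 payoff=0.0000 vs cont=4.9300 → 4.9300 [wait]  node(4,4) S=247.2764 payoff=0.0000 vs cont=0.0000 → 0.0000 [wait]  ⇒ S*(4)=83.0627
t_3: node(3,0) S=69.2537 payoff=70.8863 vs cont=68.4631 → 70.8863 [stop]  node(3,1) S=99.6251 payoff=40.5149 vs cont=40.1331 → 40.5149 [stop]  node(3,2) S=143.3159 payoff=0.0000 vs cont=14.5444 → 14.5444 [wait]  node(3,3) S=206.1674 payoff=0.0000 vs cont=2.4089 → 2.4089 [wait]  ⇒ S*(3)=99.6251
t_2: node(2,0) S=83.0627 payoff=57.0773 vs cont=54.6542 → 57.0773 [stop]  node(2,1) S=119.4900 payoff=20.6500 vs cont=26.9824 → 26.9824 [wait]  node(2,2) S=171.8926 payoff=0.0000 vs cont=8.2968 → 8.2968 [wait]  ⇒ S*(2)=83.0627
t_1: node(1,0) S=99.6251 payoff=40.5149 vs cont=41.2206 → 41.2206 [wait]  node(1,1) S=143.3159 payoff=0.0000 vs cont=17.2834 → 17.2834 [wait]  ⇒ S*(1)=-
t_0: node(0,0) S=119.4900 payoff=20.6500 vs cont=28.6805 → 28.6805 [wait]  ⇒ S*(0)=-

price = 28.6805
boundary = - - 83.0627 99.6251 83.0627 99.6251
tree:
28.6805
41.2206 17.2834
57.0773 26.9824 8.2968
70.8863 40.5149 14.5444 2.4089
82.3995 57.0773 24.7814 4.9300 0.0000
91.9987 70.8863 40.5149 10.0898 0.0000 0.0000
100.0021 82.3995 57.0773 20.6500 0.0000 0.0000 0.0000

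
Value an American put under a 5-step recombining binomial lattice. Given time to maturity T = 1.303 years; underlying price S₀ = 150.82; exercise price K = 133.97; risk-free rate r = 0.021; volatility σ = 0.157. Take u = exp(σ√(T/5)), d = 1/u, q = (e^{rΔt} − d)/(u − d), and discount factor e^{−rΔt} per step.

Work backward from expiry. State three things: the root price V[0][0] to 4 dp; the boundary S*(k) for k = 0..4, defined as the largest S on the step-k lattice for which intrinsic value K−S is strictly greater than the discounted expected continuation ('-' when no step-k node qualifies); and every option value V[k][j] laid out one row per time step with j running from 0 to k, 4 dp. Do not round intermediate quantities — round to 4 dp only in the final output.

Δt=0.26060, u=1.08345, d=0.92298, q=0.51417, disc=e^(-rΔt)=0.99454
k=5 terminal: V=max(K-S,0) → 32.9466 15.3831 0.0000 0.0000 0.0000 0.0000
k=4: j=0 S=109.4535 intr=24.5165 cont=23.7854 V=24.5165[EX]; j=1 S=128.4826 intr=5.4874 cont=7.4327 V=7.4327[hold]; j=2 S=150.8200 intr=0.0000 cont=0.0000 V=0.0000[hold]; j=3 S=177.0409 intr=0.0000 cont=0.0000 V=0.0000[hold]; j=4 S=207.8205 intr=0.0000 cont=0.0000 V=0.0000[hold]  S*(4)=109.4535
k=3: j=0 S=118.5869 intr=15.3831 cont=15.6467 V=15.6467[hold]; j=1 S=139.2040 intr=0.0000 cont=3.5913 V=3.5913[hold]; j=2 S=163.4054 intr=0.0000 cont=0.0000 V=0.0000[hold]; j=3 S=191.8143 intr=0.0000 cont=0.0000 V=0.0000[hold]  S*(3)=-
k=2: j=0 S=128.4826 intr=5.4874 cont=9.3966 V=9.3966[hold]; j=1 S=150.8200 intr=0.0000 cont=1.7352 V=1.7352[hold]; j=2 S=177.0409 intr=0.0000 cont=0.0000 V=0.0000[hold]  S*(2)=-
k=1: j=0 S=139.2040 intr=0.0000 cont=5.4276 V=5.4276[hold]; j=1 S=163.4054 intr=0.0000 cont=0.8384 V=0.8384[hold]  S*(1)=-
k=0: j=0 S=150.8200 intr=0.0000 cont=3.0512 V=3.0512[hold]  S*(0)=-

price = 3.0512
boundary = - - - - 109.4535
tree:
3.0512
5.4276 0.8384
9.3966 1.7352 0.0000
15.6467 3.5913 0.0000 0.0000
24.5165 7.4327 0.0000 0.0000 0.0000
32.9466 15.3831 0.0000 0.0000 0.0000 0.0000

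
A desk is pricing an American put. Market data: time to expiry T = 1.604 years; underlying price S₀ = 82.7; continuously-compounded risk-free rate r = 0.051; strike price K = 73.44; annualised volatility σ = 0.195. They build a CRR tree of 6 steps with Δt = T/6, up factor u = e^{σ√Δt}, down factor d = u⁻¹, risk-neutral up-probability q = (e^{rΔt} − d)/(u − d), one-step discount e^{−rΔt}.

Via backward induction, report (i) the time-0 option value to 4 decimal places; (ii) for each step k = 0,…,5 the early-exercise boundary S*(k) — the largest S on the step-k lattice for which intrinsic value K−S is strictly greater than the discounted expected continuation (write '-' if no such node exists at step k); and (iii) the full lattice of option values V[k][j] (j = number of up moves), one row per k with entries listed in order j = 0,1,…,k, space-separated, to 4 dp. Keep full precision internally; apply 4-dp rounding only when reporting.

price = 2.5740
boundary = - - - 61.1145 55.2532 61.1145
tree:
2.5740
4.4868 1.0279
7.5831 1.9920 0.2418
12.3255 3.7801 0.5361 0.0000
18.1868 6.9701 1.1885 0.0000 0.0000
23.4860 12.3255 2.6351 0.0000 0.0000 0.0000
28.2769 18.1868 5.8424 0.0000 0.0000 0.0000 0.0000

Δt=0.26733, u=1.10608, d=0.90409, q=0.54278, disc=e^(-rΔt)=0.98646
k=6 terminal: V=max(K-S,0) → 28.2769 18.1868 5.8424 0.0000 0.0000 0.0000 0.0000
k=5: j=0 S=49.9540 intr=23.4860 cont=22.4915 V=23.4860[EX]; j=1 S=61.1145 intr=12.3255 cont=11.3310 V=12.3255[EX]; j=2 S=74.7685 intr=0.0000 cont=2.6351 V=2.6351[hold]; j=3 S=91.4729 intr=0.0000 cont=0.0000 V=0.0000[hold]; j=4 S=111.9094 intr=0.0000 cont=0.0000 V=0.0000[hold]; j=5 S=136.9117 intr=0.0000 cont=0.0000 V=0.0000[hold]  S*(5)=61.1145
k=4: j=0 S=55.2532 intr=18.1868 cont=17.1923 V=18.1868[EX]; j=1 S=67.5976 intr=5.8424 cont=6.9701 V=6.9701[hold]; j=2 S=82.7000 intr=0.0000 cont=1.1885 V=1.1885[hold]; j=3 S=101.1765 intr=0.0000 cont=0.0000 V=0.0000[hold]; j=4 S=123.7809 intr=0.0000 cont=0.0000 V=0.0000[hold]  S*(4)=55.2532
k=3: j=0 S=61.1145 intr=12.3255 cont=11.9348 V=12.3255[EX]; j=1 S=74.7685 intr=0.0000 cont=3.7801 V=3.7801[hold]; j=2 S=91.4729 intr=0.0000 cont=0.5361 V=0.5361[hold]; j=3 S=111.9094 intr=0.0000 cont=0.0000 V=0.0000[hold]  S*(3)=61.1145
k=2: j=0 S=67.5976 intr=5.8424 cont=7.5831 V=7.5831[hold]; j=1 S=82.7000 intr=0.0000 cont=1.9920 V=1.9920[hold]; j=2 S=101.1765 intr=0.0000 cont=0.2418 V=0.2418[hold]  S*(2)=-
k=1: j=0 S=74.7685 intr=0.0000 cont=4.4868 V=4.4868[hold]; j=1 S=91.4729 intr=0.0000 cont=1.0279 V=1.0279[hold]  S*(1)=-
k=0: j=0 S=82.7000 intr=0.0000 cont=2.5740 V=2.5740[hold]  S*(0)=-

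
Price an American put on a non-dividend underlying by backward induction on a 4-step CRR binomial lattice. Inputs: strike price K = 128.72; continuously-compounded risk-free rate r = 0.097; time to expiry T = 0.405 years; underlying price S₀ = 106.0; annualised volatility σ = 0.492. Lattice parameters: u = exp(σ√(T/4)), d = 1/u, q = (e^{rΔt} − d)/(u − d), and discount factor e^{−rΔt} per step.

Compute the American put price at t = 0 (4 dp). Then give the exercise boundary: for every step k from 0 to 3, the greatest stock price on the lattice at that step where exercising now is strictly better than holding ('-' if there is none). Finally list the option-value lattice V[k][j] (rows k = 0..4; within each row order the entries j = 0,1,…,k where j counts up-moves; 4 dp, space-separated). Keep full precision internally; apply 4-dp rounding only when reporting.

price = 26.5644
boundary = - 90.6391 77.5042 90.6391
tree:
26.5644
38.0809 15.2218
51.2158 24.7116 5.7416
62.4473 38.0809 11.4214 0.0000
72.0511 51.2158 22.7200 0.0000 0.0000

params: Δt=0.10125 u=1.16947 d=0.85509 q=0.49233 e^(-rΔt)=0.99023
t_4 payoffs: 72.0511 51.2158 22.7200 0.0000 0.0000
t_3: node(3,0) S=66.2727 payoff=62.4473 vs cont=61.1892 → 62.4473 [stop]  node(3,1) S=90.6391 payoff=38.0809 vs cont=36.8229 → 38.0809 [stop]  node(3,2) S=123.9642 payoff=4.7558 vs cont=11.4214 → 11.4214 [wait]  node(3,3) S=169.5418 payoff=0.0000 vs cont=0.0000 → 0.0000 [wait]  ⇒ S*(3)=90.6391
t_2: node(2,0) S=77.5042 payoff=51.2158 vs cont=49.9578 → 51.2158 [stop]  node(2,1) S=106.0000 payoff=22.7200 vs cont=24.7116 → 24.7116 [wait]  node(2,2) S=144.9728 payoff=0.0000 vs cont=5.7416 → 5.7416 [wait]  ⇒ S*(2)=77.5042
t_1: node(1,0) S=90.6391 payoff=38.0809 vs cont=37.7939 → 38.0809 [stop]  node(1,1) S=123.9642 payoff=4.7558 vs cont=15.2218 → 15.2218 [wait]  ⇒ S*(1)=90.6391
t_0: node(0,0) S=106.0000 payoff=22.7200 vs cont=26.5644 → 26.5644 [wait]  ⇒ S*(0)=-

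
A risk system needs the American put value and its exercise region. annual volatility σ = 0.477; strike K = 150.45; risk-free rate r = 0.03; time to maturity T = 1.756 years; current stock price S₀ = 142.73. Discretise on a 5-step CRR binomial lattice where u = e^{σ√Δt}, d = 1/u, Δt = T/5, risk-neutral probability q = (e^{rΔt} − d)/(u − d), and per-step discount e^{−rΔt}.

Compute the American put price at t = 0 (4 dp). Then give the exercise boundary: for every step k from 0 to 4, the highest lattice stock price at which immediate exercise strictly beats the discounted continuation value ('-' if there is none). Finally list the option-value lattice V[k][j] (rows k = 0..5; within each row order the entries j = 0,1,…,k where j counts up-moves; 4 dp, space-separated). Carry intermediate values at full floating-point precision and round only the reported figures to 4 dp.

price = 37.7867
boundary = - - - 61.1246 81.0928
tree:
37.7867
52.5037 20.5670
70.1666 32.0058 6.9748
89.3254 48.2452 12.7759 0.0000
104.3767 69.3572 23.4018 0.0000 0.0000
115.7218 89.3254 42.8657 0.0000 0.0000 0.0000

Δt=0.35120, u=1.32668, d=0.75376, q=0.44828, disc=e^(-rΔt)=0.98952
k=5 terminal: V=max(K-S,0) → 115.7218 89.3254 42.8657 0.0000 0.0000 0.0000
k=4: j=0 S=46.0733 intr=104.3767 cont=102.7999 V=104.3767[EX]; j=1 S=81.0928 intr=69.3572 cont=67.7804 V=69.3572[EX]; j=2 S=142.7300 intr=7.7200 cont=23.4018 V=23.4018[hold]; j=3 S=251.2166 intr=0.0000 cont=0.0000 V=0.0000[hold]; j=4 S=442.1619 intr=0.0000 cont=0.0000 V=0.0000[hold]  S*(4)=81.0928
k=3: j=0 S=61.1246 intr=89.3254 cont=87.7486 V=89.3254[EX]; j=1 S=107.5843 intr=42.8657 cont=48.2452 V=48.2452[hold]; j=2 S=189.3572 intr=0.0000 cont=12.7759 V=12.7759[hold]; j=3 S=333.2843 intr=0.0000 cont=0.0000 V=0.0000[hold]  S*(3)=61.1246
k=2: j=0 S=81.0928 intr=69.3572 cont=70.1666 V=70.1666[hold]; j=1 S=142.7300 intr=7.7200 cont=32.0058 V=32.0058[hold]; j=2 S=251.2166 intr=0.0000 cont=6.9748 V=6.9748[hold]  S*(2)=-
k=1: j=0 S=107.5843 intr=42.8657 cont=52.5037 V=52.5037[hold]; j=1 S=189.3572 intr=0.0000 cont=20.5670 V=20.5670[hold]  S*(1)=-
k=0: j=0 S=142.7300 intr=7.7200 cont=37.7867 V=37.7867[hold]  S*(0)=-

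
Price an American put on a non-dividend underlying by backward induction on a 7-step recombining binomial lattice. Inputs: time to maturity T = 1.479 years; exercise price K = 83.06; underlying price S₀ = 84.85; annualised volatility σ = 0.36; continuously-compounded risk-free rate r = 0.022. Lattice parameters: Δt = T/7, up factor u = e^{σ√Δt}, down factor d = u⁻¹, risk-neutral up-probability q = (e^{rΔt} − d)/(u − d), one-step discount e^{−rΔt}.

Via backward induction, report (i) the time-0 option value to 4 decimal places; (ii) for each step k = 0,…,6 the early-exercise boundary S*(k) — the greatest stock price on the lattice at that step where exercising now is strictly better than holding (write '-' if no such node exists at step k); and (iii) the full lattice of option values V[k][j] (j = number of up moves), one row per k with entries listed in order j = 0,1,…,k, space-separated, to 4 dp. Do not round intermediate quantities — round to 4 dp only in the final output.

price = 12.9435
boundary = - - - - 43.7712 51.6481 60.9425
tree:
12.9435
18.0155 7.4141
24.2899 11.1951 3.2701
31.5563 16.4249 5.4724 0.8459
39.2888 23.2431 8.9822 1.6118 0.0000
45.9643 31.4119 14.3612 3.0712 0.0000 0.0000
51.6218 39.2888 22.1175 5.8520 0.0000 0.0000 0.0000
56.4165 45.9643 31.4119 11.1505 0.0000 0.0000 0.0000 0.0000

Δt=0.21129, u=1.17996, d=0.84749, q=0.47274, disc=e^(-rΔt)=0.99536
k=7 terminal: V=max(K-S,0) → 56.4165 45.9643 31.4119 11.1505 0.0000 0.0000 0.0000 0.0000
k=6: j=0 S=31.4382 intr=51.6218 cont=51.2366 V=51.6218[EX]; j=1 S=43.7712 intr=39.2888 cont=38.9036 V=39.2888[EX]; j=2 S=60.9425 intr=22.1175 cont=21.7323 V=22.1175[EX]; j=3 S=84.8500 intr=0.0000 cont=5.8520 V=5.8520[hold]; j=4 S=118.1363 intr=0.0000 cont=0.0000 V=0.0000[hold]; j=5 S=164.4806 intr=0.0000 cont=0.0000 V=0.0000[hold]; j=6 S=229.0057 intr=0.0000 cont=0.0000 V=0.0000[hold]  S*(6)=60.9425
k=5: j=0 S=37.0957 intr=45.9643 cont=45.5791 V=45.9643[EX]; j=1 S=51.6481 intr=31.4119 cont=31.0267 V=31.4119[EX]; j=2 S=71.9095 intr=11.1505 cont=14.3612 V=14.3612[hold]; j=3 S=100.1192 intr=0.0000 cont=3.0712 V=3.0712[hold]; j=4 S=139.3956 intr=0.0000 cont=0.0000 V=0.0000[hold]; j=5 S=194.0799 intr=0.0000 cont=0.0000 V=0.0000[hold]  S*(5)=51.6481
k=4: j=0 S=43.7712 intr=39.2888 cont=38.9036 V=39.2888[EX]; j=1 S=60.9425 intr=22.1175 cont=23.2431 V=23.2431[hold]; j=2 S=84.8500 intr=0.0000 cont=8.9822 V=8.9822[hold]; j=3 S=118.1363 intr=0.0000 cont=1.6118 V=1.6118[hold]; j=4 S=164.4806 intr=0.0000 cont=0.0000 V=0.0000[hold]  S*(4)=43.7712
k=3: j=0 S=51.6481 intr=31.4119 cont=31.5563 V=31.5563[hold]; j=1 S=71.9095 intr=11.1505 cont=16.4249 V=16.4249[hold]; j=2 S=100.1192 intr=0.0000 cont=5.4724 V=5.4724[hold]; j=3 S=139.3956 intr=0.0000 cont=0.8459 V=0.8459[hold]  S*(3)=-
k=2: j=0 S=60.9425 intr=22.1175 cont=24.2899 V=24.2899[hold]; j=1 S=84.8500 intr=0.0000 cont=11.1951 V=11.1951[hold]; j=2 S=118.1363 intr=0.0000 cont=3.2701 V=3.2701[hold]  S*(2)=-
k=1: j=0 S=71.9095 intr=11.1505 cont=18.0155 V=18.0155[hold]; j=1 S=100.1192 intr=0.0000 cont=7.4141 V=7.4141[hold]  S*(1)=-
k=0: j=0 S=84.8500 intr=0.0000 cont=12.9435 V=12.9435[hold]  S*(0)=-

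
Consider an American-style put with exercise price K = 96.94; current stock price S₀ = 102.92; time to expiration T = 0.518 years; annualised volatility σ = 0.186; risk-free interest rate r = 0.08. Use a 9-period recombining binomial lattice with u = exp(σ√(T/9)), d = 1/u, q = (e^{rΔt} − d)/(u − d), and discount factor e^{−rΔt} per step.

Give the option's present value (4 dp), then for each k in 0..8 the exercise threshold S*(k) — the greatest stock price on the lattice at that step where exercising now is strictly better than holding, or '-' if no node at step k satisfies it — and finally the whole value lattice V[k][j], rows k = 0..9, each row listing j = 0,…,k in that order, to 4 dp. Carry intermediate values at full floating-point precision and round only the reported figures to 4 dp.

price = 1.8375
boundary = - - - - 86.0958 82.3384 86.0958 90.0247 86.0958
tree:
1.8375
3.0011 0.8641
4.7663 1.5262 0.3086
7.3267 2.6308 0.6004 0.0633
10.8442 4.3994 1.1499 0.1384 0.0000
14.6016 7.0801 2.1584 0.3026 0.0000 0.0000
18.1950 10.8442 3.9410 0.6615 0.0000 0.0000 0.0000
21.6315 14.6016 6.9153 1.4465 0.0000 0.0000 0.0000 0.0000
24.9181 18.1950 10.8442 3.1627 0.0000 0.0000 0.0000 0.0000 0.0000
28.0613 21.6315 14.6016 6.9153 0.0000 0.0000 0.0000 0.0000 0.0000 0.0000

Δt=0.05756, u=1.04563, d=0.95636, q=0.54054, disc=e^(-rΔt)=0.99541
k=9 terminal: V=max(K-S,0) → 28.0613 21.6315 14.6016 6.9153 0.0000 0.0000 0.0000 0.0000 0.0000 0.0000
k=8: j=0 S=72.0219 intr=24.9181 cont=24.4728 V=24.9181[EX]; j=1 S=78.7450 intr=18.1950 cont=17.7496 V=18.1950[EX]; j=2 S=86.0958 intr=10.8442 cont=10.3988 V=10.8442[EX]; j=3 S=94.1328 intr=2.8072 cont=3.1627 V=3.1627[hold]; j=4 S=102.9200 intr=0.0000 cont=0.0000 V=0.0000[hold]; j=5 S=112.5275 intr=0.0000 cont=0.0000 V=0.0000[hold]; j=6 S=123.0318 intr=0.0000 cont=0.0000 V=0.0000[hold]; j=7 S=134.5167 intr=0.0000 cont=0.0000 V=0.0000[hold]; j=8 S=147.0738 intr=0.0000 cont=0.0000 V=0.0000[hold]  S*(8)=86.0958
k=7: j=0 S=75.3085 intr=21.6315 cont=21.1862 V=21.6315[EX]; j=1 S=82.3384 intr=14.6016 cont=14.1562 V=14.6016[EX]; j=2 S=90.0247 intr=6.9153 cont=6.6613 V=6.9153[EX]; j=3 S=98.4284 intr=0.0000 cont=1.4465 V=1.4465[hold]; j=4 S=107.6166 intr=0.0000 cont=0.0000 V=0.0000[hold]; j=5 S=117.6625 intr=0.0000 cont=0.0000 V=0.0000[hold]; j=6 S=128.6462 intr=0.0000 cont=0.0000 V=0.0000[hold]; j=7 S=140.6552 intr=0.0000 cont=0.0000 V=0.0000[hold]  S*(7)=90.0247
k=6: j=0 S=78.7450 intr=18.1950 cont=17.7496 V=18.1950[EX]; j=1 S=86.0958 intr=10.8442 cont=10.3988 V=10.8442[EX]; j=2 S=94.1328 intr=2.8072 cont=3.9410 V=3.9410[hold]; j=3 S=102.9200 intr=0.0000 cont=0.6615 V=0.6615[hold]; j=4 S=112.5275 intr=0.0000 cont=0.0000 V=0.0000[hold]; j=5 S=123.0318 intr=0.0000 cont=0.0000 V=0.0000[hold]; j=6 S=134.5167 intr=0.0000 cont=0.0000 V=0.0000[hold]  S*(6)=86.0958
k=5: j=0 S=82.3384 intr=14.6016 cont=14.1562 V=14.6016[EX]; j=1 S=90.0247 intr=6.9153 cont=7.0801 V=7.0801[hold]; j=2 S=98.4284 intr=0.0000 cont=2.1584 V=2.1584[hold]; j=3 S=107.6166 intr=0.0000 cont=0.3026 V=0.3026[hold]; j=4 S=117.6625 intr=0.0000 cont=0.0000 V=0.0000[hold]; j=5 S=128.6462 intr=0.0000 cont=0.0000 V=0.0000[hold]  S*(5)=82.3384
k=4: j=0 S=86.0958 intr=10.8442 cont=10.4875 V=10.8442[EX]; j=1 S=94.1328 intr=2.8072 cont=4.3994 V=4.3994[hold]; j=2 S=102.9200 intr=0.0000 cont=1.1499 V=1.1499[hold]; j=3 S=112.5275 intr=0.0000 cont=0.1384 V=0.1384[hold]; j=4 S=123.0318 intr=0.0000 cont=0.0000 V=0.0000[hold]  S*(4)=86.0958
k=3: j=0 S=90.0247 intr=6.9153 cont=7.3267 V=7.3267[hold]; j=1 S=98.4284 intr=0.0000 cont=2.6308 V=2.6308[hold]; j=2 S=107.6166 intr=0.0000 cont=0.6004 V=0.6004[hold]; j=3 S=117.6625 intr=0.0000 cont=0.0633 V=0.0633[hold]  S*(3)=-
k=2: j=0 S=94.1328 intr=2.8072 cont=4.7663 V=4.7663[hold]; j=1 S=102.9200 intr=0.0000 cont=1.5262 V=1.5262[hold]; j=2 S=112.5275 intr=0.0000 cont=0.3086 V=0.3086[hold]  S*(2)=-
k=1: j=0 S=98.4284 intr=0.0000 cont=3.0011 V=3.0011[hold]; j=1 S=107.6166 intr=0.0000 cont=0.8641 V=0.8641[hold]  S*(1)=-
k=0: j=0 S=102.9200 intr=0.0000 cont=1.8375 V=1.8375[hold]  S*(0)=-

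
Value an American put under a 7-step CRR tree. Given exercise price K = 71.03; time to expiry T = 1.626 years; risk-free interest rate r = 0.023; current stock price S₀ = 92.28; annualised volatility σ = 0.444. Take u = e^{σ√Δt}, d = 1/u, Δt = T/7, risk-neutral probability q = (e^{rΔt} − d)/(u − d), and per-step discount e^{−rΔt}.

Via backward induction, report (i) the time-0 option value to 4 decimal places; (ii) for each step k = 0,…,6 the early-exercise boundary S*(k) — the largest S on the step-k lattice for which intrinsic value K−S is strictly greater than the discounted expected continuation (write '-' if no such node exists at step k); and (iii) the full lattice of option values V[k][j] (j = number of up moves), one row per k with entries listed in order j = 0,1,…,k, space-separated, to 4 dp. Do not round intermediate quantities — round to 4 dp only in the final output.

price = 8.2422
boundary = - - - - 39.2074 31.6544 39.2074
tree:
8.2422
12.1403 3.7463
17.3846 6.1040 1.0126
24.0389 9.7482 1.8821 0.0000
31.8226 15.1499 3.4984 0.0000 0.0000
39.3756 22.6402 6.5028 0.0000 0.0000 0.0000
45.4737 31.8226 12.0872 0.0000 0.0000 0.0000 0.0000
50.3969 39.3756 22.4673 0.0000 0.0000 0.0000 0.0000 0.0000

Δt=0.23229, u=1.23861, d=0.80736, q=0.45913, disc=e^(-rΔt)=0.99467
k=7 terminal: V=max(K-S,0) → 50.3969 39.3756 22.4673 0.0000 0.0000 0.0000 0.0000 0.0000
k=6: j=0 S=25.5563 intr=45.4737 cont=45.0952 V=45.4737[EX]; j=1 S=39.2074 intr=31.8226 cont=31.4441 V=31.8226[EX]; j=2 S=60.1503 intr=10.8797 cont=12.0872 V=12.0872[hold]; j=3 S=92.2800 intr=0.0000 cont=0.0000 V=0.0000[hold]; j=4 S=141.5720 intr=0.0000 cont=0.0000 V=0.0000[hold]; j=5 S=217.1936 intr=0.0000 cont=0.0000 V=0.0000[hold]; j=6 S=333.2089 intr=0.0000 cont=0.0000 V=0.0000[hold]  S*(6)=39.2074
k=5: j=0 S=31.6544 intr=39.3756 cont=38.9972 V=39.3756[EX]; j=1 S=48.5627 intr=22.4673 cont=22.6402 V=22.6402[hold]; j=2 S=74.5028 intr=0.0000 cont=6.5028 V=6.5028[hold]; j=3 S=114.2990 intr=0.0000 cont=0.0000 V=0.0000[hold]; j=4 S=175.3526 intr=0.0000 cont=0.0000 V=0.0000[hold]; j=5 S=269.0183 intr=0.0000 cont=0.0000 V=0.0000[hold]  S*(5)=31.6544
k=4: j=0 S=39.2074 intr=31.8226 cont=31.5231 V=31.8226[EX]; j=1 S=60.1503 intr=10.8797 cont=15.1499 V=15.1499[hold]; j=2 S=92.2800 intr=0.0000 cont=3.4984 V=3.4984[hold]; j=3 S=141.5720 intr=0.0000 cont=0.0000 V=0.0000[hold]; j=4 S=217.1936 intr=0.0000 cont=0.0000 V=0.0000[hold]  S*(4)=39.2074
k=3: j=0 S=48.5627 intr=22.4673 cont=24.0389 V=24.0389[hold]; j=1 S=74.5028 intr=0.0000 cont=9.7482 V=9.7482[hold]; j=2 S=114.2990 intr=0.0000 cont=1.8821 V=1.8821[hold]; j=3 S=175.3526 intr=0.0000 cont=0.0000 V=0.0000[hold]  S*(3)=-
k=2: j=0 S=60.1503 intr=10.8797 cont=17.3846 V=17.3846[hold]; j=1 S=92.2800 intr=0.0000 cont=6.1040 V=6.1040[hold]; j=2 S=141.5720 intr=0.0000 cont=1.0126 V=1.0126[hold]  S*(2)=-
k=1: j=0 S=74.5028 intr=0.0000 cont=12.1403 V=12.1403[hold]; j=1 S=114.2990 intr=0.0000 cont=3.7463 V=3.7463[hold]  S*(1)=-
k=0: j=0 S=92.2800 intr=0.0000 cont=8.2422 V=8.2422[hold]  S*(0)=-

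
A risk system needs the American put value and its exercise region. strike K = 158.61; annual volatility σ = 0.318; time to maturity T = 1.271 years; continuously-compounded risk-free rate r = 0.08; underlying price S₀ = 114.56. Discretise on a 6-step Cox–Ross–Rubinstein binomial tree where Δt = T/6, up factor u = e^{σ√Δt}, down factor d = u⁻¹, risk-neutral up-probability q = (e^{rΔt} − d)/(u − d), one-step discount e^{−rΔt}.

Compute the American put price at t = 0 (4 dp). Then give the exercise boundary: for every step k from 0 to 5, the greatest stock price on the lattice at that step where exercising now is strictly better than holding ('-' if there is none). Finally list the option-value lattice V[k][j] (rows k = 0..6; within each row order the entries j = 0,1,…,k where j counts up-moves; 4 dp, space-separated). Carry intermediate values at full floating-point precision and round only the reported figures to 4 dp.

price = 44.0500
boundary = 114.5600 98.9622 114.5600 98.9622 114.5600 132.6162
tree:
44.0500
59.6478 29.1951
73.1219 44.0500 16.5299
84.7614 59.6478 27.6171 6.9048
94.8162 73.1219 44.0500 13.4533 1.1262
103.5020 84.7614 59.6478 25.9938 2.3947 0.0000
111.0051 94.8162 73.1219 44.0500 5.0917 0.0000 0.0000

Δt=0.21183, u=1.15761, d=0.86385, q=0.52165, disc=e^(-rΔt)=0.98320
k=6 terminal: V=max(K-S,0) → 111.0051 94.8162 73.1219 44.0500 5.0917 0.0000 0.0000
k=5: j=0 S=55.1080 intr=103.5020 cont=100.8367 V=103.5020[EX]; j=1 S=73.8486 intr=84.7614 cont=82.0962 V=84.7614[EX]; j=2 S=98.9622 intr=59.6478 cont=56.9825 V=59.6478[EX]; j=3 S=132.6162 intr=25.9938 cont=23.3285 V=25.9938[EX]; j=4 S=177.7149 intr=0.0000 cont=2.3947 V=2.3947[hold]; j=5 S=238.1503 intr=0.0000 cont=0.0000 V=0.0000[hold]  S*(5)=132.6162
k=4: j=0 S=63.7938 intr=94.8162 cont=92.1509 V=94.8162[EX]; j=1 S=85.4881 intr=73.1219 cont=70.4566 V=73.1219[EX]; j=2 S=114.5600 intr=44.0500 cont=41.3847 V=44.0500[EX]; j=3 S=153.5183 intr=5.0917 cont=13.4533 V=13.4533[hold]; j=4 S=205.7252 intr=0.0000 cont=1.1262 V=1.1262[hold]  S*(4)=114.5600
k=3: j=0 S=73.8486 intr=84.7614 cont=82.0962 V=84.7614[EX]; j=1 S=98.9622 intr=59.6478 cont=56.9825 V=59.6478[EX]; j=2 S=132.6162 intr=25.9938 cont=27.6171 V=27.6171[hold]; j=3 S=177.7149 intr=0.0000 cont=6.9048 V=6.9048[hold]  S*(3)=98.9622
k=2: j=0 S=85.4881 intr=73.1219 cont=70.4566 V=73.1219[EX]; j=1 S=114.5600 intr=44.0500 cont=42.2173 V=44.0500[EX]; j=2 S=153.5183 intr=5.0917 cont=16.5299 V=16.5299[hold]  S*(2)=114.5600
k=1: j=0 S=98.9622 intr=59.6478 cont=56.9825 V=59.6478[EX]; j=1 S=132.6162 intr=25.9938 cont=29.1951 V=29.1951[hold]  S*(1)=98.9622
k=0: j=0 S=114.5600 intr=44.0500 cont=43.0266 V=44.0500[EX]  S*(0)=114.5600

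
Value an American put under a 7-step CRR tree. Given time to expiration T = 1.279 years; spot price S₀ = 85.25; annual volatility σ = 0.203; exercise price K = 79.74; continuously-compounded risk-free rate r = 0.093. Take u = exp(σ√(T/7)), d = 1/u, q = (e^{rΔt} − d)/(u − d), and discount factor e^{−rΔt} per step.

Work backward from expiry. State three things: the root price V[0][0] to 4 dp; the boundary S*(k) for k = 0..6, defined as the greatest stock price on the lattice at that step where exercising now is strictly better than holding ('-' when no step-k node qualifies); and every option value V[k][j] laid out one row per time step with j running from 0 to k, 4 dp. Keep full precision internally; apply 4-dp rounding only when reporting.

price = 2.6018
boundary = - - - 65.7113 71.6679 65.7113 71.6679
tree:
2.6018
4.7165 1.1284
8.2881 2.2377 0.3486
14.0287 4.3249 0.7737 0.0471
19.4903 8.0721 1.7056 0.1134 0.0000
24.4979 14.0287 3.7291 0.2726 0.0000 0.0000
29.0893 19.4903 8.0721 0.6553 0.0000 0.0000 0.0000
33.2991 24.4979 14.0287 1.5755 0.0000 0.0000 0.0000 0.0000

params: Δt=0.18271 u=1.09065 d=0.91689 q=0.57695 e^(-rΔt)=0.98315
t_7 payoffs: 33.2991 24.4979 14.0287 1.5755 0.0000 0.0000 0.0000 0.0000
t_6: node(6,0) S=50.6507 payoff=29.0893 vs cont=27.7458 → 29.0893 [stop]  node(6,1) S=60.2497 payoff=19.4903 vs cont=18.1467 → 19.4903 [stop]  node(6,2) S=71.6679 payoff=8.0721 vs cont=6.7286 → 8.0721 [stop]  node(6,3) S=85.2500 payoff=0.0000 vs cont=0.6553 → 0.6553 [wait]  node(6,4) S=101.4061 payoff=0.0000 vs cont=0.0000 → 0.0000 [wait]  node(6,5) S=120.6240 payoff=0.0000 vs cont=0.0000 → 0.0000 [wait]  node(6,6) S=143.4840 payoff=0.0000 vs cont=0.0000 → 0.0000 [wait]  ⇒ S*(6)=71.6679
t_5: node(5,0) S=55.2421 payoff=24.4979 vs cont=23.1544 → 24.4979 [stop]  node(5,1) S=65.7113 payoff=14.0287 vs cont=12.6852 → 14.0287 [stop]  node(5,2) S=78.1645 payoff=1.5755 vs cont=3.7291 → 3.7291 [wait]  node(5,3) S=92.9778 payoff=0.0000 vs cont=0.2726 → 0.2726 [wait]  node(5,4) S=110.5984 payoff=0.0000 vs cont=0.0000 → 0.0000 [wait]  node(5,5) S=131.5584 payoff=0.0000 vs cont=0.0000 → 0.0000 [wait]  ⇒ S*(5)=65.7113
t_4: node(4,0) S=60.2497 payoff=19.4903 vs cont=18.1467 → 19.4903 [stop]  node(4,1) S=71.6679 payoff=8.0721 vs cont=7.9501 → 8.0721 [stop]  node(4,2) S=85.2500 payoff=0.0000 vs cont=1.7056 → 1.7056 [wait]  node(4,3) S=101.4061 payoff=0.0000 vs cont=0.1134 → 0.1134 [wait]  node(4,4) S=120.6240 payoff=0.0000 vs cont=0.0000 → 0.0000 [wait]  ⇒ S*(4)=71.6679
t_3: node(3,0) S=65.7113 payoff=14.0287 vs cont=12.6852 → 14.0287 [stop]  node(3,1) S=78.1645 payoff=1.5755 vs cont=4.3249 → 4.3249 [wait]  node(3,2) S=92.9778 payoff=0.0000 vs cont=0.7737 → 0.7737 [wait]  node(3,3) S=110.5984 payoff=0.0000 vs cont=0.0471 → 0.0471 [wait]  ⇒ S*(3)=65.7113
t_2: node(2,0) S=71.6679 payoff=8.0721 vs cont=8.2881 → 8.2881 [wait]  node(2,1) S=85.2500 payoff=0.0000 vs cont=2.2377 → 2.2377 [wait]  node(2,2) S=101.4061 payoff=0.0000 vs cont=0.3486 → 0.3486 [wait]  ⇒ S*(2)=-
t_1: node(1,0) S=78.1645 payoff=1.5755 vs cont=4.7165 → 4.7165 [wait]  node(1,1) S=92.9778 payoff=0.0000 vs cont=1.1284 → 1.1284 [wait]  ⇒ S*(1)=-
t_0: node(0,0) S=85.2500 payoff=0.0000 vs cont=2.6018 → 2.6018 [wait]  ⇒ S*(0)=-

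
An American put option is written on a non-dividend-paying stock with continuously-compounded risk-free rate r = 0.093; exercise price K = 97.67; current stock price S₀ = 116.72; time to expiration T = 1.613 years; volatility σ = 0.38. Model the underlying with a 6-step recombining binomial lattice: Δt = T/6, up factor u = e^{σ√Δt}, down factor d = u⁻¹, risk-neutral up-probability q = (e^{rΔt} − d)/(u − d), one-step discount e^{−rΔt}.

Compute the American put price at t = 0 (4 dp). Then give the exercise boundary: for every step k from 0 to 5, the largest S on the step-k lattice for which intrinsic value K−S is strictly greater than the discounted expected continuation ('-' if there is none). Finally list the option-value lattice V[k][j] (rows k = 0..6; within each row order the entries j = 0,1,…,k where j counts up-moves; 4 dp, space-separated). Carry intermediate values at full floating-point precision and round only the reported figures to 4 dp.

price = 8.1574
boundary = - - - 64.6312 53.0731 64.6312
tree:
8.1574
13.4507 3.5684
21.4931 6.5304 0.9515
33.0388 11.6656 2.0104 0.0000
44.5969 20.1424 4.2478 0.0000 0.0000
54.0880 33.0388 8.9752 0.0000 0.0000 0.0000
61.8818 44.5969 18.9636 0.0000 0.0000 0.0000 0.0000

params: Δt=0.26883 u=1.21778 d=0.82117 q=0.51474 e^(-rΔt)=0.97531
t_6 payoffs: 61.8818 44.5969 18.9636 0.0000 0.0000 0.0000 0.0000
t_5: node(5,0) S=43.5820 payoff=54.0880 vs cont=51.6764 → 54.0880 [stop]  node(5,1) S=64.6312 payoff=33.0388 vs cont=30.6271 → 33.0388 [stop]  node(5,2) S=95.8468 payoff=1.8232 vs cont=8.9752 → 8.9752 [wait]  node(5,3) S=142.1389 payoff=0.0000 vs cont=0.0000 → 0.0000 [wait]  node(5,4) S=210.7891 payoff=0.0000 vs cont=0.0000 → 0.0000 [wait]  node(5,5) S=312.5960 payoff=0.0000 vs cont=0.0000 → 0.0000 [wait]  ⇒ S*(5)=64.6312
t_4: node(4,0) S=53.0731 payoff=44.5969 vs cont=42.1852 → 44.5969 [stop]  node(4,1) S=78.7064 payoff=18.9636 vs cont=20.1424 → 20.1424 [wait]  node(4,2) S=116.7200 payoff=0.0000 vs cont=4.2478 → 4.2478 [wait]  node(4,3) S=173.0934 payoff=0.0000 vs cont=0.0000 → 0.0000 [wait]  node(4,4) S=256.6940 payoff=0.0000 vs cont=0.0000 → 0.0000 [wait]  ⇒ S*(4)=53.0731
t_3: node(3,0) S=64.6312 payoff=33.0388 vs cont=31.2190 → 33.0388 [stop]  node(3,1) S=95.8468 payoff=1.8232 vs cont=11.6656 → 11.6656 [wait]  node(3,2) S=142.1389 payoff=0.0000 vs cont=2.0104 → 2.0104 [wait]  node(3,3) S=210.7891 payoff=0.0000 vs cont=0.0000 → 0.0000 [wait]  ⇒ S*(3)=64.6312
t_2: node(2,0) S=78.7064 payoff=18.9636 vs cont=21.4931 → 21.4931 [wait]  node(2,1) S=116.7200 payoff=0.0000 vs cont=6.5304 → 6.5304 [wait]  node(2,2) S=173.0934 payoff=0.0000 vs cont=0.9515 → 0.9515 [wait]  ⇒ S*(2)=-
t_1: node(1,0) S=95.8468 payoff=1.8232 vs cont=13.4507 → 13.4507 [wait]  node(1,1) S=142.1389 payoff=0.0000 vs cont=3.5684 → 3.5684 [wait]  ⇒ S*(1)=-
t_0: node(0,0) S=116.7200 payoff=0.0000 vs cont=8.1574 → 8.1574 [wait]  ⇒ S*(0)=-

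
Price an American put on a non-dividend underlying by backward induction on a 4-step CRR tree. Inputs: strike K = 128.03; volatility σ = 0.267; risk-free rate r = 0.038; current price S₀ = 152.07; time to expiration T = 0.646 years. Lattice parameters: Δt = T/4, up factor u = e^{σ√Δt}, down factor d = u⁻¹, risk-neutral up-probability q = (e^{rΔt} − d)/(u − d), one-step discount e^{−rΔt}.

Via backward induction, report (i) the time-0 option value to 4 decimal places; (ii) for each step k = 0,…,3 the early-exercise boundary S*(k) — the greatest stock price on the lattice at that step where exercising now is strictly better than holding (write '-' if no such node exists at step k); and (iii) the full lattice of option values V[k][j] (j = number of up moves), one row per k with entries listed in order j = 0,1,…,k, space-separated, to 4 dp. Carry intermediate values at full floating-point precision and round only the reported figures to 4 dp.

price = 3.1302
boundary = - - - 110.2161
tree:
3.1302
5.6704 0.6469
10.1363 1.3066 0.0000
17.8139 2.6390 0.0000 0.0000
29.0277 5.3300 0.0000 0.0000 0.0000

params: Δt=0.16150 u=1.11327 d=0.89826 q=0.50183 e^(-rΔt)=0.99388
t_4 payoffs: 29.0277 5.3300 0.0000 0.0000 0.0000
t_3: node(3,0) S=110.2161 payoff=17.8139 vs cont=17.0306 → 17.8139 [stop]  node(3,1) S=136.5979 payoff=0.0000 vs cont=2.6390 → 2.6390 [wait]  node(3,2) S=169.2946 payoff=0.0000 vs cont=0.0000 → 0.0000 [wait]  node(3,3) S=209.8178 payoff=0.0000 vs cont=0.0000 → 0.0000 [wait]  ⇒ S*(3)=110.2161
t_2: node(2,0) S=122.7000 payoff=5.3300 vs cont=10.1363 → 10.1363 [wait]  node(2,1) S=152.0700 payoff=0.0000 vs cont=1.3066 → 1.3066 [wait]  node(2,2) S=188.4702 payoff=0.0000 vs cont=0.0000 → 0.0000 [wait]  ⇒ S*(2)=-
t_1: node(1,0) S=136.5979 payoff=0.0000 vs cont=5.6704 → 5.6704 [wait]  node(1,1) S=169.2946 payoff=0.0000 vs cont=0.6469 → 0.6469 [wait]  ⇒ S*(1)=-
t_0: node(0,0) S=152.0700 payoff=0.0000 vs cont=3.1302 → 3.1302 [wait]  ⇒ S*(0)=-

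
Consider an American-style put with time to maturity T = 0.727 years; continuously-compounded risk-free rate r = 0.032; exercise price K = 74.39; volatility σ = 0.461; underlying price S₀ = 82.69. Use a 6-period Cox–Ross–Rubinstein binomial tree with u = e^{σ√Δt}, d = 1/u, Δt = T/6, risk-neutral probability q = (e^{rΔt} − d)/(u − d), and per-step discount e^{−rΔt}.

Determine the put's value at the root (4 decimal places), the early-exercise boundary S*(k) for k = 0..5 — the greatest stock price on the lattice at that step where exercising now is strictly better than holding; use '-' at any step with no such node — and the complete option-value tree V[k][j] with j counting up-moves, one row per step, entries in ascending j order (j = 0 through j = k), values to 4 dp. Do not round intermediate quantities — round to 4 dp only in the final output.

price = 8.1501
boundary = - - - - 43.5200 51.0952
tree:
8.1501
12.0503 3.8547
17.2404 6.3441 1.1019
23.6707 10.1895 2.0950 0.0000
30.8700 15.8128 3.9835 0.0000 0.0000
37.3221 23.2948 7.5740 0.0000 0.0000 0.0000
42.8177 30.8700 14.4011 0.0000 0.0000 0.0000 0.0000

Δt=0.12117  u=1.17406  d=0.85174  q=0.47202  discount=0.99613
step 6 (expiry): payoffs max(K−S,0) = 42.8177 30.8700 14.4011 0.0000 0.0000 0.0000 0.0000
step 5: (k=5,j=0): S=37.0679, (K−S)⁺=37.3221, hold=37.0342 ⇒ V=37.3221 exercise | (k=5,j=1): S=51.0952, (K−S)⁺=23.2948, hold=23.0069 ⇒ V=23.2948 exercise | (k=5,j=2): S=70.4307, (K−S)⁺=3.9593, hold=7.5740 ⇒ V=7.5740 continue | (k=5,j=3): S=97.0832, (K−S)⁺=0.0000, hold=0.0000 ⇒ V=0.0000 continue | (k=5,j=4): S=133.8215, (K−S)⁺=0.0000, hold=0.0000 ⇒ V=0.0000 continue | (k=5,j=5): S=184.4625, (K−S)⁺=0.0000, hold=0.0000 ⇒ V=0.0000 continue  boundary S*=51.0952
step 4: (k=4,j=0): S=43.5200, (K−S)⁺=30.8700, hold=30.5821 ⇒ V=30.8700 exercise | (k=4,j=1): S=59.9889, (K−S)⁺=14.4011, hold=15.8128 ⇒ V=15.8128 continue | (k=4,j=2): S=82.6900, (K−S)⁺=0.0000, hold=3.9835 ⇒ V=3.9835 continue | (k=4,j=3): S=113.9817, (K−S)⁺=0.0000, hold=0.0000 ⇒ V=0.0000 continue | (k=4,j=4): S=157.1148, (K−S)⁺=0.0000, hold=0.0000 ⇒ V=0.0000 continue  boundary S*=43.5200
step 3: (k=3,j=0): S=51.0952, (K−S)⁺=23.2948, hold=23.6707 ⇒ V=23.6707 continue | (k=3,j=1): S=70.4307, (K−S)⁺=3.9593, hold=10.1895 ⇒ V=10.1895 continue | (k=3,j=2): S=97.0832, (K−S)⁺=0.0000, hold=2.0950 ⇒ V=2.0950 continue | (k=3,j=3): S=133.8215, (K−S)⁺=0.0000, hold=0.0000 ⇒ V=0.0000 continue  boundary S*=-
step 2: (k=2,j=0): S=59.9889, (K−S)⁺=14.4011, hold=17.2404 ⇒ V=17.2404 continue | (k=2,j=1): S=82.6900, (K−S)⁺=0.0000, hold=6.3441 ⇒ V=6.3441 continue | (k=2,j=2): S=113.9817, (K−S)⁺=0.0000, hold=1.1019 ⇒ V=1.1019 continue  boundary S*=-
step 1: (k=1,j=0): S=70.4307, (K−S)⁺=3.9593, hold=12.0503 ⇒ V=12.0503 continue | (k=1,j=1): S=97.0832, (K−S)⁺=0.0000, hold=3.8547 ⇒ V=3.8547 continue  boundary S*=-
step 0: (k=0,j=0): S=82.6900, (K−S)⁺=0.0000, hold=8.1501 ⇒ V=8.1501 continue  boundary S*=-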